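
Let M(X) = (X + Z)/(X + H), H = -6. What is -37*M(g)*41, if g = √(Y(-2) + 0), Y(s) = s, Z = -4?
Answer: -19721/19 + 1517*I*√2/19 ≈ -1037.9 + 112.91*I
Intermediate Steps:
g = I*√2 (g = √(-2 + 0) = √(-2) = I*√2 ≈ 1.4142*I)
M(X) = (-4 + X)/(-6 + X) (M(X) = (X - 4)/(X - 6) = (-4 + X)/(-6 + X))
-37*M(g)*41 = -37*(-4 + I*√2)/(-6 + I*√2)*41 = -1517*(-4 + I*√2)/(-6 + I*√2)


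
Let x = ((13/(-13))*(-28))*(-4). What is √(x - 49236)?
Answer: 26*I*√73 ≈ 222.14*I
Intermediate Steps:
x = -112 (x = ((13*(-1/13))*(-28))*(-4) = -1*(-28)*(-4) = 28*(-4) = -112)
√(x - 49236) = √(-112 - 49236) = √(-49348) = 26*I*√73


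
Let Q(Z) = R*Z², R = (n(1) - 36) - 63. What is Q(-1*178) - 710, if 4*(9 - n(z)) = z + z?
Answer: -2868112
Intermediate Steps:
n(z) = 9 - z/2 (n(z) = 9 - (z + z)/4 = 9 - z/2)
R = -181/2 (R = ((9 - ½*1) - 36) - 63 = ((9 - ½) - 36) - 63 = (17/2 - 36) - 63 = -55/2 - 63 = -181/2 ≈ -90.500)
Q(Z) = -181*Z²/2
Q(-1*178) - 710 = -181*(-1*178)²/2 - 710 = -181/2*(-178)² - 710 = -181/2*31684 - 710 = -2867402 - 710 = -2868112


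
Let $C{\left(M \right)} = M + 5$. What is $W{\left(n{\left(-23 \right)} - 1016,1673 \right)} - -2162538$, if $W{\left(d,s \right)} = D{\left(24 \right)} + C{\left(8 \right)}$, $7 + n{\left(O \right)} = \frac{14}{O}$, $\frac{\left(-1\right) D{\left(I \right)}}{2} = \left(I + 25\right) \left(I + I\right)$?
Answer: $2157847$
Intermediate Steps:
$D{\left(I \right)} = - 4 I \left(25 + I\right)$ ($D{\left(I \right)} = - 2 \left(I + 25\right) \left(I + I\right) = - 2 \left(25 + I\right) 2 I = - 2 \cdot 2 I \left(25 + I\right) = - 4 I \left(25 + I\right)$)
$C{\left(M \right)} = 5 + M$
$n{\left(O \right)} = -7 + \frac{14}{O}$
$W{\left(d,s \right)} = -4691$ ($W{\left(d,s \right)} = \left(-4\right) 24 \left(25 + 24\right) + \left(5 + 8\right) = \left(-4\right) 24 \cdot 49 + 13 = -4704 + 13 = -4691$)
$W{\left(n{\left(-23 \right)} - 1016,1673 \right)} - -2162538 = -4691 - -2162538 = -4691 + 2162538 = 2157847$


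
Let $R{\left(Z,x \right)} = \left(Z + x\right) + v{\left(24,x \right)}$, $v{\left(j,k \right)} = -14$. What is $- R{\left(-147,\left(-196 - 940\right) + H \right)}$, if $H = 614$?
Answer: $683$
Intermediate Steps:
$R{\left(Z,x \right)} = -14 + Z + x$ ($R{\left(Z,x \right)} = \left(Z + x\right) - 14 = -14 + Z + x$)
$- R{\left(-147,\left(-196 - 940\right) + H \right)} = - (-14 - 147 + \left(\left(-196 - 940\right) + 614\right)) = - (-14 - 147 + \left(-1136 + 614\right)) = - (-14 - 147 - 522) = \left(-1\right) \left(-683\right) = 683$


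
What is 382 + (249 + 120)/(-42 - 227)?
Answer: 102389/269 ≈ 380.63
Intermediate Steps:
382 + (249 + 120)/(-42 - 227) = 382 + 369/(-269) = 382 + 369*(-1/269) = 382 - 369/269 = 102389/269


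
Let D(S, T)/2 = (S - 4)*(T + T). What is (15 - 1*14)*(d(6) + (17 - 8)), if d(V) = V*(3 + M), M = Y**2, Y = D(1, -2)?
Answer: 3483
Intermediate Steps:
D(S, T) = 4*T*(-4 + S) (D(S, T) = 2*((S - 4)*(T + T)) = 2*((-4 + S)*(2*T)) = 2*(2*T*(-4 + S)) = 4*T*(-4 + S))
Y = 24 (Y = 4*(-2)*(-4 + 1) = 4*(-2)*(-3) = 24)
M = 576 (M = 24**2 = 576)
d(V) = 579*V (d(V) = V*(3 + 576) = V*579 = 579*V)
(15 - 1*14)*(d(6) + (17 - 8)) = (15 - 1*14)*(579*6 + (17 - 8)) = (15 - 14)*(3474 + 9) = 1*3483 = 3483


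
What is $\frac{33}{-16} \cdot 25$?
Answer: $- \frac{825}{16} \approx -51.563$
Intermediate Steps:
$\frac{33}{-16} \cdot 25 = 33 \left(- \frac{1}{16}\right) 25 = \left(- \frac{33}{16}\right) 25 = - \frac{825}{16}$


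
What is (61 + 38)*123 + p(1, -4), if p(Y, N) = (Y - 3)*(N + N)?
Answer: 12193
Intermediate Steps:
p(Y, N) = 2*N*(-3 + Y) (p(Y, N) = (-3 + Y)*(2*N) = 2*N*(-3 + Y))
(61 + 38)*123 + p(1, -4) = (61 + 38)*123 + 2*(-4)*(-3 + 1) = 99*123 + 2*(-4)*(-2) = 12177 + 16 = 12193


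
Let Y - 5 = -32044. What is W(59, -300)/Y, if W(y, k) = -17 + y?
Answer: -6/4577 ≈ -0.0013109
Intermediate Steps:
Y = -32039 (Y = 5 - 32044 = -32039)
W(59, -300)/Y = (-17 + 59)/(-32039) = 42*(-1/32039) = -6/4577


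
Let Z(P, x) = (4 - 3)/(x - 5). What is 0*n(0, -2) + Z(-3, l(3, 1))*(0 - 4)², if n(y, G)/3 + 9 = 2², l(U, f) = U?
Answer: -8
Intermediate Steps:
n(y, G) = -15 (n(y, G) = -27 + 3*2² = -27 + 3*4 = -27 + 12 = -15)
Z(P, x) = 1/(-5 + x)
0*n(0, -2) + Z(-3, l(3, 1))*(0 - 4)² = 0*(-15) + (0 - 4)²/(-5 + 3) = 0 + (-4)²/(-2) = 0 - ½*16 = 0 - 8 = -8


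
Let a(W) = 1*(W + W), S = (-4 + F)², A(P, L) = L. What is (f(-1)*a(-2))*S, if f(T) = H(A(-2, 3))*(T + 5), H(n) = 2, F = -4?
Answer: -2048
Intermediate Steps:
S = 64 (S = (-4 - 4)² = (-8)² = 64)
a(W) = 2*W (a(W) = 1*(2*W) = 2*W)
f(T) = 10 + 2*T (f(T) = 2*(T + 5) = 2*(5 + T) = 10 + 2*T)
(f(-1)*a(-2))*S = ((10 + 2*(-1))*(2*(-2)))*64 = ((10 - 2)*(-4))*64 = (8*(-4))*64 = -32*64 = -2048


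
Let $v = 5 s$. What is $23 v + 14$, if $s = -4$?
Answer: $-446$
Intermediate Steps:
$v = -20$ ($v = 5 \left(-4\right) = -20$)
$23 v + 14 = 23 \left(-20\right) + 14 = -460 + 14 = -446$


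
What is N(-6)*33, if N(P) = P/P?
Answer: 33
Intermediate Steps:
N(P) = 1
N(-6)*33 = 1*33 = 33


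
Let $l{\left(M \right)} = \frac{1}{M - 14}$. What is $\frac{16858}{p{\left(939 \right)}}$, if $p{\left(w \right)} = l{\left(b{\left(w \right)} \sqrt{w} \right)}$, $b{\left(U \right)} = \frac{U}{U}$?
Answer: $-236012 + 16858 \sqrt{939} \approx 2.8057 \cdot 10^{5}$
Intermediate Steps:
$b{\left(U \right)} = 1$
$l{\left(M \right)} = \frac{1}{-14 + M}$
$p{\left(w \right)} = \frac{1}{-14 + \sqrt{w}}$ ($p{\left(w \right)} = \frac{1}{-14 + 1 \sqrt{w}} = \frac{1}{-14 + \sqrt{w}}$)
$\frac{16858}{p{\left(939 \right)}} = \frac{16858}{\frac{1}{-14 + \sqrt{939}}} = 16858 \left(-14 + \sqrt{939}\right) = -236012 + 16858 \sqrt{939}$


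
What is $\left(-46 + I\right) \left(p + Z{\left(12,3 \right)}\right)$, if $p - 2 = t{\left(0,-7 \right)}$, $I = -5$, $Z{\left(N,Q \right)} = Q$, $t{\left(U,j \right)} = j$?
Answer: $102$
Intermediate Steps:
$p = -5$ ($p = 2 - 7 = -5$)
$\left(-46 + I\right) \left(p + Z{\left(12,3 \right)}\right) = \left(-46 - 5\right) \left(-5 + 3\right) = \left(-51\right) \left(-2\right) = 102$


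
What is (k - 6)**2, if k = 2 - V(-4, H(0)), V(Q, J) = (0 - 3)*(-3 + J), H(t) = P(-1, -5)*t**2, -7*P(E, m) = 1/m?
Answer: 169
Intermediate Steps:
P(E, m) = -1/(7*m)
H(t) = t**2/35 (H(t) = (-1/7/(-5))*t**2 = (-1/7*(-1/5))*t**2 = t**2/35)
V(Q, J) = 9 - 3*J (V(Q, J) = -3*(-3 + J) = 9 - 3*J)
k = -7 (k = 2 - (9 - 3*0**2/35) = 2 - (9 - 3*0/35) = 2 - (9 - 3*0) = 2 - (9 + 0) = 2 - 1*9 = 2 - 9 = -7)
(k - 6)**2 = (-7 - 6)**2 = (-13)**2 = 169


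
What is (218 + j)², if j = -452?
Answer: 54756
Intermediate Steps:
(218 + j)² = (218 - 452)² = (-234)² = 54756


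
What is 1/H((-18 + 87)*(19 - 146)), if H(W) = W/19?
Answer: -19/8763 ≈ -0.0021682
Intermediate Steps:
H(W) = W/19 (H(W) = W*(1/19) = W/19)
1/H((-18 + 87)*(19 - 146)) = 1/(((-18 + 87)*(19 - 146))/19) = 1/((69*(-127))/19) = 1/((1/19)*(-8763)) = 1/(-8763/19) = -19/8763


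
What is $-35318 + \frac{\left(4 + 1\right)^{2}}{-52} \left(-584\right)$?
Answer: $- \frac{455484}{13} \approx -35037.0$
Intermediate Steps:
$-35318 + \frac{\left(4 + 1\right)^{2}}{-52} \left(-584\right) = -35318 + 5^{2} \left(- \frac{1}{52}\right) \left(-584\right) = -35318 + 25 \left(- \frac{1}{52}\right) \left(-584\right) = -35318 - - \frac{3650}{13} = -35318 + \frac{3650}{13} = - \frac{455484}{13}$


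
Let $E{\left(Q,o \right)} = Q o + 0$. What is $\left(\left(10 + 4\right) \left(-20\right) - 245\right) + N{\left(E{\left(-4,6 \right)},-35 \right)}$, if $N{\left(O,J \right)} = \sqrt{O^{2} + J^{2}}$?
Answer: $-525 + \sqrt{1801} \approx -482.56$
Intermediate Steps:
$E{\left(Q,o \right)} = Q o$
$N{\left(O,J \right)} = \sqrt{J^{2} + O^{2}}$
$\left(\left(10 + 4\right) \left(-20\right) - 245\right) + N{\left(E{\left(-4,6 \right)},-35 \right)} = \left(\left(10 + 4\right) \left(-20\right) - 245\right) + \sqrt{\left(-35\right)^{2} + \left(\left(-4\right) 6\right)^{2}} = \left(14 \left(-20\right) - 245\right) + \sqrt{1225 + \left(-24\right)^{2}} = \left(-280 - 245\right) + \sqrt{1225 + 576} = -525 + \sqrt{1801}$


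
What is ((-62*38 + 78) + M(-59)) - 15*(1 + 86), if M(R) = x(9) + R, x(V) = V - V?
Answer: -3642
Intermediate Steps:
x(V) = 0
M(R) = R (M(R) = 0 + R = R)
((-62*38 + 78) + M(-59)) - 15*(1 + 86) = ((-62*38 + 78) - 59) - 15*(1 + 86) = ((-2356 + 78) - 59) - 15*87 = (-2278 - 59) - 1305 = -2337 - 1305 = -3642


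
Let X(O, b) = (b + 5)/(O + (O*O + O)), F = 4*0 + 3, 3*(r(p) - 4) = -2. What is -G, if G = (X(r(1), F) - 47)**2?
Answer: -866761/400 ≈ -2166.9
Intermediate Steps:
r(p) = 10/3 (r(p) = 4 + (1/3)*(-2) = 4 - 2/3 = 10/3)
F = 3 (F = 0 + 3 = 3)
X(O, b) = (5 + b)/(O**2 + 2*O) (X(O, b) = (5 + b)/(O + (O**2 + O)) = (5 + b)/(O + (O + O**2)) = (5 + b)/(O**2 + 2*O))
G = 866761/400 (G = ((5 + 3)/((10/3)*(2 + 10/3)) - 47)**2 = ((3/10)*8/(16/3) - 47)**2 = ((3/10)*(3/16)*8 - 47)**2 = (9/20 - 47)**2 = (-931/20)**2 = 866761/400 ≈ 2166.9)
-G = -1*866761/400 = -866761/400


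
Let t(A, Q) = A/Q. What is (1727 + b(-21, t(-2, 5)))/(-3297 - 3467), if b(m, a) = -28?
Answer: -1699/6764 ≈ -0.25118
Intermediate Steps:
(1727 + b(-21, t(-2, 5)))/(-3297 - 3467) = (1727 - 28)/(-3297 - 3467) = 1699/(-6764) = 1699*(-1/6764) = -1699/6764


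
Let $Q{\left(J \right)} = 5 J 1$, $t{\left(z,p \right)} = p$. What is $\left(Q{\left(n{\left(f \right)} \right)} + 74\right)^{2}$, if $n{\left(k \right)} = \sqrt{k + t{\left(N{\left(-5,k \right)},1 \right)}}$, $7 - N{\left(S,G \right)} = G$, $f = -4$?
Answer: $5401 + 740 i \sqrt{3} \approx 5401.0 + 1281.7 i$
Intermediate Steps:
$N{\left(S,G \right)} = 7 - G$
$n{\left(k \right)} = \sqrt{1 + k}$ ($n{\left(k \right)} = \sqrt{k + 1} = \sqrt{1 + k}$)
$Q{\left(J \right)} = 5 J$
$\left(Q{\left(n{\left(f \right)} \right)} + 74\right)^{2} = \left(5 \sqrt{1 - 4} + 74\right)^{2} = \left(5 \sqrt{-3} + 74\right)^{2} = \left(5 i \sqrt{3} + 74\right)^{2} = \left(74 + 5 i \sqrt{3}\right)^{2}$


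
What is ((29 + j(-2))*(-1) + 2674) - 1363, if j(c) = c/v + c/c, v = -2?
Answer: 1280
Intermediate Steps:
j(c) = 1 - c/2 (j(c) = c/(-2) + c/c = c*(-½) + 1 = -c/2 + 1 = 1 - c/2)
((29 + j(-2))*(-1) + 2674) - 1363 = ((29 + (1 - ½*(-2)))*(-1) + 2674) - 1363 = ((29 + (1 + 1))*(-1) + 2674) - 1363 = ((29 + 2)*(-1) + 2674) - 1363 = (31*(-1) + 2674) - 1363 = (-31 + 2674) - 1363 = 2643 - 1363 = 1280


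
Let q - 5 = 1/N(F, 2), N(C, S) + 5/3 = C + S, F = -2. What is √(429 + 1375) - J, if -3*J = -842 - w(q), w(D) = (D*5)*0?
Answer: -842/3 + 2*√451 ≈ -238.19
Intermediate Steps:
N(C, S) = -5/3 + C + S (N(C, S) = -5/3 + (C + S) = -5/3 + C + S)
q = 22/5 (q = 5 + 1/(-5/3 - 2 + 2) = 5 + 1/(-5/3) = 5 - ⅗ = 22/5 ≈ 4.4000)
w(D) = 0 (w(D) = (5*D)*0 = 0)
J = 842/3 (J = -(-842 - 1*0)/3 = -(-842 + 0)/3 = -⅓*(-842) = 842/3 ≈ 280.67)
√(429 + 1375) - J = √(429 + 1375) - 1*842/3 = √1804 - 842/3 = 2*√451 - 842/3 = -842/3 + 2*√451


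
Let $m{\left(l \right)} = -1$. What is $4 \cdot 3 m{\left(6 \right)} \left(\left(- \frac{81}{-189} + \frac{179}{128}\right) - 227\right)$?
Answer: $\frac{605265}{224} \approx 2702.1$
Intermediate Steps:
$4 \cdot 3 m{\left(6 \right)} \left(\left(- \frac{81}{-189} + \frac{179}{128}\right) - 227\right) = 4 \cdot 3 \left(-1\right) \left(\left(- \frac{81}{-189} + \frac{179}{128}\right) - 227\right) = 12 \left(-1\right) \left(\left(\left(-81\right) \left(- \frac{1}{189}\right) + 179 \cdot \frac{1}{128}\right) - 227\right) = - 12 \left(\left(\frac{3}{7} + \frac{179}{128}\right) - 227\right) = - 12 \left(\frac{1637}{896} - 227\right) = \left(-12\right) \left(- \frac{201755}{896}\right) = \frac{605265}{224}$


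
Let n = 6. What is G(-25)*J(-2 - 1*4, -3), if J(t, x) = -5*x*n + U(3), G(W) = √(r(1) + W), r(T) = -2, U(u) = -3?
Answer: 261*I*√3 ≈ 452.07*I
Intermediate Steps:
G(W) = √(-2 + W)
J(t, x) = -3 - 30*x (J(t, x) = -5*x*6 - 3 = -30*x - 3 = -3 - 30*x)
G(-25)*J(-2 - 1*4, -3) = √(-2 - 25)*(-3 - 30*(-3)) = √(-27)*(-3 + 90) = (3*I*√3)*87 = 261*I*√3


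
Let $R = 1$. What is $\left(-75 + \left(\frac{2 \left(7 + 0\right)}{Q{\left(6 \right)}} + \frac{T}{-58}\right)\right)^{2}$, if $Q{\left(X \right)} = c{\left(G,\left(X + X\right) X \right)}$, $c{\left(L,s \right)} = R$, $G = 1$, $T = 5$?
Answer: $\frac{12552849}{3364} \approx 3731.5$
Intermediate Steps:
$c{\left(L,s \right)} = 1$
$Q{\left(X \right)} = 1$
$\left(-75 + \left(\frac{2 \left(7 + 0\right)}{Q{\left(6 \right)}} + \frac{T}{-58}\right)\right)^{2} = \left(-75 + \left(\frac{2 \left(7 + 0\right)}{1} + \frac{5}{-58}\right)\right)^{2} = \left(-75 + \left(2 \cdot 7 \cdot 1 + 5 \left(- \frac{1}{58}\right)\right)\right)^{2} = \left(-75 + \left(14 \cdot 1 - \frac{5}{58}\right)\right)^{2} = \left(-75 + \left(14 - \frac{5}{58}\right)\right)^{2} = \left(-75 + \frac{807}{58}\right)^{2} = \left(- \frac{3543}{58}\right)^{2} = \frac{12552849}{3364}$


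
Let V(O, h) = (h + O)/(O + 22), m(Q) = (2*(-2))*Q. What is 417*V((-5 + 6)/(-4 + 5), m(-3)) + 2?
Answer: 5467/23 ≈ 237.70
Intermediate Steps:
m(Q) = -4*Q
V(O, h) = (O + h)/(22 + O)
417*V((-5 + 6)/(-4 + 5), m(-3)) + 2 = 417*(((-5 + 6)/(-4 + 5) - 4*(-3))/(22 + (-5 + 6)/(-4 + 5))) + 2 = 417*((1/1 + 12)/(22 + 1/1)) + 2 = 417*((1*1 + 12)/(22 + 1*1)) + 2 = 417*((1 + 12)/(22 + 1)) + 2 = 417*(13/23) + 2 = 5421/23 + 2 = 5467/23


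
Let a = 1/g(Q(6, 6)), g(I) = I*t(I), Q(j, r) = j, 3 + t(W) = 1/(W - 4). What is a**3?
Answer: -1/3375 ≈ -0.00029630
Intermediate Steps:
t(W) = -3 + 1/(-4 + W) (t(W) = -3 + 1/(W - 4) = -3 + 1/(-4 + W))
g(I) = I*(13 - 3*I)/(-4 + I) (g(I) = I*((13 - 3*I)/(-4 + I)) = I*(13 - 3*I)/(-4 + I))
a = -1/15 (a = 1/(6*(13 - 3*6)/(-4 + 6)) = 1/(6*(13 - 18)/2) = 1/(6*(1/2)*(-5)) = 1/(-15) = -1/15 ≈ -0.066667)
a**3 = (-1/15)**3 = -1/3375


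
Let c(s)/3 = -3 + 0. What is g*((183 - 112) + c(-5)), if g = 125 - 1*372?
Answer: -15314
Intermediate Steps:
c(s) = -9 (c(s) = 3*(-3 + 0) = 3*(-3) = -9)
g = -247 (g = 125 - 372 = -247)
g*((183 - 112) + c(-5)) = -247*((183 - 112) - 9) = -247*(71 - 9) = -247*62 = -15314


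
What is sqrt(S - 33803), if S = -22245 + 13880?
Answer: 2*I*sqrt(10542) ≈ 205.35*I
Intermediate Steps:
S = -8365
sqrt(S - 33803) = sqrt(-8365 - 33803) = sqrt(-42168) = 2*I*sqrt(10542)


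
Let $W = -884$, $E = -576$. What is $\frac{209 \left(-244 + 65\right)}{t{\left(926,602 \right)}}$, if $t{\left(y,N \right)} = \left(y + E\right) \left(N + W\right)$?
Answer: $\frac{37411}{98700} \approx 0.37904$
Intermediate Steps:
$t{\left(y,N \right)} = \left(-884 + N\right) \left(-576 + y\right)$ ($t{\left(y,N \right)} = \left(y - 576\right) \left(N - 884\right) = \left(-576 + y\right) \left(-884 + N\right) = \left(-884 + N\right) \left(-576 + y\right)$)
$\frac{209 \left(-244 + 65\right)}{t{\left(926,602 \right)}} = \frac{209 \left(-244 + 65\right)}{509184 - 818584 - 346752 + 602 \cdot 926} = \frac{209 \left(-179\right)}{509184 - 818584 - 346752 + 557452} = - \frac{37411}{-98700} = \left(-37411\right) \left(- \frac{1}{98700}\right) = \frac{37411}{98700}$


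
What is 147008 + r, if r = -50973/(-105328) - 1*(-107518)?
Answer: 26808765501/105328 ≈ 2.5453e+5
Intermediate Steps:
r = 11324706877/105328 (r = -50973*(-1/105328) + 107518 = 50973/105328 + 107518 = 11324706877/105328 ≈ 1.0752e+5)
147008 + r = 147008 + 11324706877/105328 = 26808765501/105328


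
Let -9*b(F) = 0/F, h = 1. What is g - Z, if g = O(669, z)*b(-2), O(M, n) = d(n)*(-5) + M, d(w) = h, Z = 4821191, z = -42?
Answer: -4821191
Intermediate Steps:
b(F) = 0 (b(F) = -0/F = -⅑*0 = 0)
d(w) = 1
O(M, n) = -5 + M (O(M, n) = 1*(-5) + M = -5 + M)
g = 0 (g = (-5 + 669)*0 = 664*0 = 0)
g - Z = 0 - 1*4821191 = 0 - 4821191 = -4821191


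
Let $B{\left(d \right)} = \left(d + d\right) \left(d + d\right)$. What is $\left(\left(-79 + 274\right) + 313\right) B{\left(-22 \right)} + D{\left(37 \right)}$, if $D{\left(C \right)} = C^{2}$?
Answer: $984857$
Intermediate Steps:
$B{\left(d \right)} = 4 d^{2}$ ($B{\left(d \right)} = 2 d 2 d = 4 d^{2}$)
$\left(\left(-79 + 274\right) + 313\right) B{\left(-22 \right)} + D{\left(37 \right)} = \left(\left(-79 + 274\right) + 313\right) 4 \left(-22\right)^{2} + 37^{2} = \left(195 + 313\right) 4 \cdot 484 + 1369 = 508 \cdot 1936 + 1369 = 983488 + 1369 = 984857$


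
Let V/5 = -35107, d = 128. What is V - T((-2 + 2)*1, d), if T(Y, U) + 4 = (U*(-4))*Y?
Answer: -175531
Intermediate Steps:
T(Y, U) = -4 - 4*U*Y (T(Y, U) = -4 + (U*(-4))*Y = -4 + (-4*U)*Y = -4 - 4*U*Y)
V = -175535 (V = 5*(-35107) = -175535)
V - T((-2 + 2)*1, d) = -175535 - (-4 - 4*128*(-2 + 2)*1) = -175535 - (-4 - 4*128*0*1) = -175535 - (-4 - 4*128*0) = -175535 - (-4 + 0) = -175535 - 1*(-4) = -175535 + 4 = -175531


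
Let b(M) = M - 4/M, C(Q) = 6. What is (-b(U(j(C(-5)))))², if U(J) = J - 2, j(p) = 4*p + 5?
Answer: 525625/729 ≈ 721.02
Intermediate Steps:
j(p) = 5 + 4*p
U(J) = -2 + J
(-b(U(j(C(-5)))))² = (-((-2 + (5 + 4*6)) - 4/(-2 + (5 + 4*6))))² = (-((-2 + (5 + 24)) - 4/(-2 + (5 + 24))))² = (-((-2 + 29) - 4/(-2 + 29)))² = (-(27 - 4/27))² = (-1*725/27)² = (-725/27)² = 525625/729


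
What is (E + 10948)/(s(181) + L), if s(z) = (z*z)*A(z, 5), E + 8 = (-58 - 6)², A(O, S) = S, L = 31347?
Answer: 3759/48788 ≈ 0.077048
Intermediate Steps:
E = 4088 (E = -8 + (-58 - 6)² = -8 + (-64)² = -8 + 4096 = 4088)
s(z) = 5*z² (s(z) = (z*z)*5 = z²*5 = 5*z²)
(E + 10948)/(s(181) + L) = (4088 + 10948)/(5*181² + 31347) = 15036/(5*32761 + 31347) = 15036/(163805 + 31347) = 15036/195152 = 15036*(1/195152) = 3759/48788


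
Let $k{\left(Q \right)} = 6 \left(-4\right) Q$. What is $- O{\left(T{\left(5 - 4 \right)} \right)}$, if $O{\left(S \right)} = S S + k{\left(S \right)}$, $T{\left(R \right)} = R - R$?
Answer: $0$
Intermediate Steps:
$k{\left(Q \right)} = - 24 Q$
$T{\left(R \right)} = 0$
$O{\left(S \right)} = S^{2} - 24 S$ ($O{\left(S \right)} = S S - 24 S = S^{2} - 24 S$)
$- O{\left(T{\left(5 - 4 \right)} \right)} = - 0 \left(-24 + 0\right) = - 0 \left(-24\right) = \left(-1\right) 0 = 0$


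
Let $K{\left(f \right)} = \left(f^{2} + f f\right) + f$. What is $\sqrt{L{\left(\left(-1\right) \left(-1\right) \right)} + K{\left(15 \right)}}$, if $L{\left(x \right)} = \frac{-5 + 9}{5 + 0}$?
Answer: $\frac{\sqrt{11645}}{5} \approx 21.582$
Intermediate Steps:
$K{\left(f \right)} = f + 2 f^{2}$ ($K{\left(f \right)} = \left(f^{2} + f^{2}\right) + f = 2 f^{2} + f = f + 2 f^{2}$)
$L{\left(x \right)} = \frac{4}{5}$
$\sqrt{L{\left(\left(-1\right) \left(-1\right) \right)} + K{\left(15 \right)}} = \sqrt{\frac{4}{5} + 15 \left(1 + 2 \cdot 15\right)} = \sqrt{\frac{4}{5} + 15 \left(1 + 30\right)} = \sqrt{\frac{4}{5} + 15 \cdot 31} = \sqrt{\frac{4}{5} + 465} = \sqrt{\frac{2329}{5}} = \frac{\sqrt{11645}}{5}$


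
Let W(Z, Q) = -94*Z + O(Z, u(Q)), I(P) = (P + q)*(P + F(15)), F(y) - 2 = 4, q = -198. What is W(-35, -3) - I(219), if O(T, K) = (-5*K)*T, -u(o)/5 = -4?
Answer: 2065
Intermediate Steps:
F(y) = 6 (F(y) = 2 + 4 = 6)
u(o) = 20 (u(o) = -5*(-4) = 20)
O(T, K) = -5*K*T
I(P) = (-198 + P)*(6 + P) (I(P) = (P - 198)*(P + 6) = (-198 + P)*(6 + P))
W(Z, Q) = -194*Z (W(Z, Q) = -94*Z - 5*20*Z = -94*Z - 100*Z = -194*Z)
W(-35, -3) - I(219) = -194*(-35) - (-1188 + 219² - 192*219) = 6790 - (-1188 + 47961 - 42048) = 6790 - 1*4725 = 6790 - 4725 = 2065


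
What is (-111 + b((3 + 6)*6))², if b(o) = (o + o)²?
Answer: 133471809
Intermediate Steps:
b(o) = 4*o² (b(o) = (2*o)² = 4*o²)
(-111 + b((3 + 6)*6))² = (-111 + 4*((3 + 6)*6)²)² = (-111 + 4*(9*6)²)² = (-111 + 4*54²)² = (-111 + 4*2916)² = (-111 + 11664)² = 11553² = 133471809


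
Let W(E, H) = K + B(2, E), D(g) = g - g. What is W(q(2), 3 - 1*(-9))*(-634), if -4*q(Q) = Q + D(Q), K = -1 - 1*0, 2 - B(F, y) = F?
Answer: 634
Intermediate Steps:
B(F, y) = 2 - F
K = -1 (K = -1 + 0 = -1)
D(g) = 0
q(Q) = -Q/4 (q(Q) = -(Q + 0)/4 = -Q/4)
W(E, H) = -1 (W(E, H) = -1 + (2 - 1*2) = -1 + (2 - 2) = -1 + 0 = -1)
W(q(2), 3 - 1*(-9))*(-634) = -1*(-634) = 634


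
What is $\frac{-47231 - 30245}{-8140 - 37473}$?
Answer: $\frac{77476}{45613} \approx 1.6986$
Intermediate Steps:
$\frac{-47231 - 30245}{-8140 - 37473} = - \frac{77476}{-45613} = \left(-77476\right) \left(- \frac{1}{45613}\right) = \frac{77476}{45613}$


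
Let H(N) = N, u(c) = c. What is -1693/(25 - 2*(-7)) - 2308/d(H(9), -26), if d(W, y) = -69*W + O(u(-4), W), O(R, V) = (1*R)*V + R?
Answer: -1029061/25779 ≈ -39.919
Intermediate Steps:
O(R, V) = R + R*V (O(R, V) = R*V + R = R + R*V)
d(W, y) = -4 - 73*W (d(W, y) = -69*W - 4*(1 + W) = -69*W + (-4 - 4*W) = -4 - 73*W)
-1693/(25 - 2*(-7)) - 2308/d(H(9), -26) = -1693/(25 - 2*(-7)) - 2308/(-4 - 73*9) = -1693/(25 + 14) - 2308/(-4 - 657) = -1693/39 - 2308/(-661) = -1693*1/39 - 2308*(-1/661) = -1693/39 + 2308/661 = -1029061/25779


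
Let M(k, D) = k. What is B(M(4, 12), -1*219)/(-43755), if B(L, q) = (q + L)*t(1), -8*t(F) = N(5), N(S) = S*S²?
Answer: -5375/70008 ≈ -0.076777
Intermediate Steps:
N(S) = S³
t(F) = -125/8 (t(F) = -⅛*5³ = -⅛*125 = -125/8)
B(L, q) = -125*L/8 - 125*q/8 (B(L, q) = (q + L)*(-125/8) = (L + q)*(-125/8) = -125*L/8 - 125*q/8)
B(M(4, 12), -1*219)/(-43755) = (-125/8*4 - (-125)*219/8)/(-43755) = (-125/2 - 125/8*(-219))*(-1/43755) = (-125/2 + 27375/8)*(-1/43755) = (26875/8)*(-1/43755) = -5375/70008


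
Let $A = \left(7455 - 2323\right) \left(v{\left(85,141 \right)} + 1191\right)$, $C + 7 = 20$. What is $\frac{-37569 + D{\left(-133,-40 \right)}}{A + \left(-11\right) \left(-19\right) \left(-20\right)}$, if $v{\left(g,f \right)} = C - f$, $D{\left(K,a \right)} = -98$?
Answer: $- \frac{37667}{5451136} \approx -0.0069099$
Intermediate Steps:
$C = 13$ ($C = -7 + 20 = 13$)
$v{\left(g,f \right)} = 13 - f$
$A = 5455316$ ($A = \left(7455 - 2323\right) \left(\left(13 - 141\right) + 1191\right) = 5132 \left(\left(13 - 141\right) + 1191\right) = 5132 \left(-128 + 1191\right) = 5132 \cdot 1063 = 5455316$)
$\frac{-37569 + D{\left(-133,-40 \right)}}{A + \left(-11\right) \left(-19\right) \left(-20\right)} = \frac{-37569 - 98}{5455316 + \left(-11\right) \left(-19\right) \left(-20\right)} = - \frac{37667}{5455316 + 209 \left(-20\right)} = - \frac{37667}{5455316 - 4180} = - \frac{37667}{5451136}$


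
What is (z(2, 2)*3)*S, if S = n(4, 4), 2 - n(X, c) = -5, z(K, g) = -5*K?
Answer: -210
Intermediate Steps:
n(X, c) = 7 (n(X, c) = 2 - 1*(-5) = 2 + 5 = 7)
S = 7
(z(2, 2)*3)*S = (-5*2*3)*7 = -10*3*7 = -30*7 = -210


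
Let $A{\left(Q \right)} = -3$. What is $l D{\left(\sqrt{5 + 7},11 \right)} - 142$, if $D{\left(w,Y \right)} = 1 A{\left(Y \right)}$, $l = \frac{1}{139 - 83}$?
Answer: $- \frac{7955}{56} \approx -142.05$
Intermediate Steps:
$l = \frac{1}{56} \approx 0.017857$
$D{\left(w,Y \right)} = -3$ ($D{\left(w,Y \right)} = 1 \left(-3\right) = -3$)
$l D{\left(\sqrt{5 + 7},11 \right)} - 142 = \frac{1}{56} \left(-3\right) - 142 = - \frac{3}{56} - 142 = - \frac{7955}{56}$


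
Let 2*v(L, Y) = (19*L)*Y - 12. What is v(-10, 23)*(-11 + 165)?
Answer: -337414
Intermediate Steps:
v(L, Y) = -6 + 19*L*Y/2 (v(L, Y) = ((19*L)*Y - 12)/2 = (19*L*Y - 12)/2 = (-12 + 19*L*Y)/2 = -6 + 19*L*Y/2)
v(-10, 23)*(-11 + 165) = (-6 + (19/2)*(-10)*23)*(-11 + 165) = (-6 - 2185)*154 = -2191*154 = -337414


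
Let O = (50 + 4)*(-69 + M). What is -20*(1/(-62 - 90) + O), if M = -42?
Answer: 4555445/38 ≈ 1.1988e+5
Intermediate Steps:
O = -5994 (O = (50 + 4)*(-69 - 42) = 54*(-111) = -5994)
-20*(1/(-62 - 90) + O) = -20*(1/(-62 - 90) - 5994) = -20*(1/(-152) - 5994) = -20*(-1/152 - 5994) = -20*(-911089/152) = 4555445/38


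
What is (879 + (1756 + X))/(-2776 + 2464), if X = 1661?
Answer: -179/13 ≈ -13.769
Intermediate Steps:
(879 + (1756 + X))/(-2776 + 2464) = (879 + (1756 + 1661))/(-2776 + 2464) = (879 + 3417)/(-312) = 4296*(-1/312) = -179/13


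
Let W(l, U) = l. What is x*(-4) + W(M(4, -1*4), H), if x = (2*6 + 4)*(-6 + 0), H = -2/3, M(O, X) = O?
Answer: 388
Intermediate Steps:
H = -⅔ (H = -2*⅓ = -⅔ ≈ -0.66667)
x = -96 (x = (12 + 4)*(-6) = 16*(-6) = -96)
x*(-4) + W(M(4, -1*4), H) = -96*(-4) + 4 = 384 + 4 = 388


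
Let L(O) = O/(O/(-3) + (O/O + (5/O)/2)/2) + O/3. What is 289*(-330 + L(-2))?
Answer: -3768560/39 ≈ -96630.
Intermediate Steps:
L(O) = O/3 + O/(1/2 - O/3 + 5/(4*O)) (L(O) = O/(O*(-1/3) + (1 + (5/O)*(1/2))*(1/2)) + O*(1/3) = O/(-O/3 + (1 + 5/(2*O))*(1/2)) + O/3 = O/(-O/3 + (1/2 + 5/(4*O))) + O/3 = O/(1/2 - O/3 + 5/(4*O)) + O/3 = O/3 + O/(1/2 - O/3 + 5/(4*O)))
289*(-330 + L(-2)) = 289*(-330 + (1/3)*(-2)*(15 - 4*(-2)**2 + 42*(-2))/(15 - 4*(-2)**2 + 6*(-2))) = 289*(-330 + (1/3)*(-2)*(15 - 4*4 - 84)/(15 - 4*4 - 12)) = 289*(-330 + (1/3)*(-2)*(15 - 16 - 84)/(15 - 16 - 12)) = 289*(-330 + (1/3)*(-2)*(-85)/(-13)) = 289*(-330 + (1/3)*(-2)*(-1/13)*(-85)) = 289*(-330 - 170/39) = 289*(-13040/39) = -3768560/39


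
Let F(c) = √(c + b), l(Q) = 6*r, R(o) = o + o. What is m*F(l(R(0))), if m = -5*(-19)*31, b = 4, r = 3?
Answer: 2945*√22 ≈ 13813.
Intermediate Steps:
R(o) = 2*o
l(Q) = 18 (l(Q) = 6*3 = 18)
m = 2945 (m = 95*31 = 2945)
F(c) = √(4 + c) (F(c) = √(c + 4) = √(4 + c))
m*F(l(R(0))) = 2945*√(4 + 18) = 2945*√22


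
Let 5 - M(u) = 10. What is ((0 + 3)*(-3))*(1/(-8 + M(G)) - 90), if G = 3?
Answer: 10539/13 ≈ 810.69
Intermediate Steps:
M(u) = -5 (M(u) = 5 - 1*10 = 5 - 10 = -5)
((0 + 3)*(-3))*(1/(-8 + M(G)) - 90) = ((0 + 3)*(-3))*(1/(-8 - 5) - 90) = (3*(-3))*(1/(-13) - 90) = -9*(-1/13 - 90) = -9*(-1171/13) = 10539/13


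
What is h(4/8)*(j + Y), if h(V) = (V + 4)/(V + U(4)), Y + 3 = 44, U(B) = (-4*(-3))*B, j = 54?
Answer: 855/97 ≈ 8.8144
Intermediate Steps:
U(B) = 12*B
Y = 41 (Y = -3 + 44 = 41)
h(V) = (4 + V)/(48 + V) (h(V) = (V + 4)/(V + 12*4) = (4 + V)/(V + 48) = (4 + V)/(48 + V))
h(4/8)*(j + Y) = ((4 + 4/8)/(48 + 4/8))*(54 + 41) = ((4 + 4*(1/8))/(48 + 4*(1/8)))*95 = ((4 + 1/2)/(48 + 1/2))*95 = ((9/2)/(97/2))*95 = ((2/97)*(9/2))*95 = (9/97)*95 = 855/97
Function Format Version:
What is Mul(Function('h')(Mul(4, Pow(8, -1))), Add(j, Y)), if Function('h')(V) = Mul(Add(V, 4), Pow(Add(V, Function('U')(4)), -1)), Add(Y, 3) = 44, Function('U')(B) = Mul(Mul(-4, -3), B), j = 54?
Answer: Rational(855, 97) ≈ 8.8144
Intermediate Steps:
Function('U')(B) = Mul(12, B)
Y = 41 (Y = Add(-3, 44) = 41)
Function('h')(V) = Mul(Pow(Add(48, V), -1), Add(4, V)) (Function('h')(V) = Mul(Add(V, 4), Pow(Add(V, Mul(12, 4)), -1)) = Mul(Add(4, V), Pow(Add(V, 48), -1)) = Mul(Add(4, V), Pow(Add(48, V), -1)) = Mul(Pow(Add(48, V), -1), Add(4, V)))
Mul(Function('h')(Mul(4, Pow(8, -1))), Add(j, Y)) = Mul(Mul(Pow(Add(48, Mul(4, Pow(8, -1))), -1), Add(4, Mul(4, Pow(8, -1)))), Add(54, 41)) = Mul(Mul(Pow(Add(48, Mul(4, Rational(1, 8))), -1), Add(4, Mul(4, Rational(1, 8)))), 95) = Mul(Mul(Pow(Add(48, Rational(1, 2)), -1), Add(4, Rational(1, 2))), 95) = Mul(Mul(Pow(Rational(97, 2), -1), Rational(9, 2)), 95) = Mul(Mul(Rational(2, 97), Rational(9, 2)), 95) = Mul(Rational(9, 97), 95) = Rational(855, 97)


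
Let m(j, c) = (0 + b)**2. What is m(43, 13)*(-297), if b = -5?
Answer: -7425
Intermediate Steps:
m(j, c) = 25 (m(j, c) = (0 - 5)**2 = (-5)**2 = 25)
m(43, 13)*(-297) = 25*(-297) = -7425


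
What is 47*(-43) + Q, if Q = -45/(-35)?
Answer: -14138/7 ≈ -2019.7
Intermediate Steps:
Q = 9/7 (Q = -45*(-1/35) = 9/7 ≈ 1.2857)
47*(-43) + Q = 47*(-43) + 9/7 = -2021 + 9/7 = -14138/7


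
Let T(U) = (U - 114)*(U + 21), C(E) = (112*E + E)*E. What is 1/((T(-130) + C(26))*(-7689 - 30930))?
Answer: -1/3977139096 ≈ -2.5144e-10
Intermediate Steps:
C(E) = 113*E² (C(E) = (113*E)*E = 113*E²)
T(U) = (-114 + U)*(21 + U)
1/((T(-130) + C(26))*(-7689 - 30930)) = 1/(((-2394 + (-130)² - 93*(-130)) + 113*26²)*(-7689 - 30930)) = 1/(((-2394 + 16900 + 12090) + 113*676)*(-38619)) = 1/((26596 + 76388)*(-38619)) = 1/(102984*(-38619)) = 1/(-3977139096) = -1/3977139096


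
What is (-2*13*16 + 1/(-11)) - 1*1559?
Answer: -21726/11 ≈ -1975.1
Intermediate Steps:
(-2*13*16 + 1/(-11)) - 1*1559 = (-26*16 - 1/11) - 1559 = (-416 - 1/11) - 1559 = -4577/11 - 1559 = -21726/11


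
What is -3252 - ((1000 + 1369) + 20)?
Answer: -5641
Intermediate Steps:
-3252 - ((1000 + 1369) + 20) = -3252 - (2369 + 20) = -3252 - 1*2389 = -3252 - 2389 = -5641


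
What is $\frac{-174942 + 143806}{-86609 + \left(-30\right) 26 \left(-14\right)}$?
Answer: $\frac{31136}{75689} \approx 0.41137$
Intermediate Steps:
$\frac{-174942 + 143806}{-86609 + \left(-30\right) 26 \left(-14\right)} = - \frac{31136}{-86609 - -10920} = - \frac{31136}{-86609 + 10920} = - \frac{31136}{-75689} = \left(-31136\right) \left(- \frac{1}{75689}\right) = \frac{31136}{75689}$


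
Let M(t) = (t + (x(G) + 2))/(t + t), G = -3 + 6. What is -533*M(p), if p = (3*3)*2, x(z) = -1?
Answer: -10127/36 ≈ -281.31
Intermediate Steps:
G = 3
p = 18 (p = 9*2 = 18)
M(t) = (1 + t)/(2*t) (M(t) = (t + (-1 + 2))/(t + t) = (t + 1)/((2*t)) = (1 + t)*(1/(2*t)) = (1 + t)/(2*t))
-533*M(p) = -533*(1 + 18)/(2*18) = -533*19/(2*18) = -533*19/36 = -10127/36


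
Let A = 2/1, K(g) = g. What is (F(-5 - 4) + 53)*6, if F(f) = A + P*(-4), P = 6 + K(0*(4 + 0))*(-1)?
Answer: 186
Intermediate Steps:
A = 2 (A = 2*1 = 2)
P = 6 (P = 6 + (0*(4 + 0))*(-1) = 6 + (0*4)*(-1) = 6 + 0*(-1) = 6 + 0 = 6)
F(f) = -22 (F(f) = 2 + 6*(-4) = 2 - 24 = -22)
(F(-5 - 4) + 53)*6 = (-22 + 53)*6 = 31*6 = 186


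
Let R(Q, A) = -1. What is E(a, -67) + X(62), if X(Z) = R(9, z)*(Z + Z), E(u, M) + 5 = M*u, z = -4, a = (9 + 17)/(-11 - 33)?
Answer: -1967/22 ≈ -89.409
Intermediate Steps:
a = -13/22 (a = 26/(-44) = 26*(-1/44) = -13/22 ≈ -0.59091)
E(u, M) = -5 + M*u
X(Z) = -2*Z (X(Z) = -(Z + Z) = -2*Z)
E(a, -67) + X(62) = (-5 - 67*(-13/22)) - 2*62 = (-5 + 871/22) - 124 = 761/22 - 124 = -1967/22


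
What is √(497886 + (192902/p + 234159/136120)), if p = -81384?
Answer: √238677415283083344753030/692374380 ≈ 705.61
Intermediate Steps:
√(497886 + (192902/p + 234159/136120)) = √(497886 + (192902/(-81384) + 234159/136120)) = √(497886 + (192902*(-1/81384) + 234159*(1/136120))) = √(497886 + (-96451/40692 + 234159/136120)) = √(497886 - 900128023/1384748760) = √(689446120993337/1384748760) = √238677415283083344753030/692374380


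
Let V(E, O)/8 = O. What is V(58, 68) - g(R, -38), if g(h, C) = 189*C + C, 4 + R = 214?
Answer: 7764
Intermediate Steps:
V(E, O) = 8*O
R = 210 (R = -4 + 214 = 210)
g(h, C) = 190*C
V(58, 68) - g(R, -38) = 8*68 - 190*(-38) = 544 - 1*(-7220) = 544 + 7220 = 7764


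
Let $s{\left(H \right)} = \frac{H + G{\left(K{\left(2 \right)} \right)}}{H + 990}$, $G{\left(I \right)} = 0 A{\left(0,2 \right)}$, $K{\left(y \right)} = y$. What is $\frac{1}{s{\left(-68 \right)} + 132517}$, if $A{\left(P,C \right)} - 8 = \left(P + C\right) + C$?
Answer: $\frac{461}{61090303} \approx 7.5462 \cdot 10^{-6}$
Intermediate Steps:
$A{\left(P,C \right)} = 8 + P + 2 C$ ($A{\left(P,C \right)} = 8 + \left(\left(P + C\right) + C\right) = 8 + \left(\left(C + P\right) + C\right) = 8 + \left(P + 2 C\right) = 8 + P + 2 C$)
$G{\left(I \right)} = 0$ ($G{\left(I \right)} = 0 \left(8 + 0 + 2 \cdot 2\right) = 0 \left(8 + 0 + 4\right) = 0 \cdot 12 = 0$)
$s{\left(H \right)} = \frac{H}{990 + H}$ ($s{\left(H \right)} = \frac{H + 0}{H + 990} = \frac{H}{990 + H}$)
$\frac{1}{s{\left(-68 \right)} + 132517} = \frac{1}{- \frac{68}{990 - 68} + 132517} = \frac{1}{- \frac{68}{922} + 132517} = \frac{1}{\left(-68\right) \frac{1}{922} + 132517} = \frac{1}{- \frac{34}{461} + 132517} = \frac{1}{\frac{61090303}{461}} = \frac{461}{61090303}$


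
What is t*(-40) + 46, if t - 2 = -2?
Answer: 46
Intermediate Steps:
t = 0 (t = 2 - 2 = 0)
t*(-40) + 46 = 0*(-40) + 46 = 0 + 46 = 46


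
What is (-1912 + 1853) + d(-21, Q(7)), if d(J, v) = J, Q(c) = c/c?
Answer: -80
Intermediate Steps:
Q(c) = 1
(-1912 + 1853) + d(-21, Q(7)) = (-1912 + 1853) - 21 = -59 - 21 = -80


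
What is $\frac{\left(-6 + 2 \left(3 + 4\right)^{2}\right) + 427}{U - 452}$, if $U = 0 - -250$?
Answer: $- \frac{519}{202} \approx -2.5693$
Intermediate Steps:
$U = 250$ ($U = 0 + 250 = 250$)
$\frac{\left(-6 + 2 \left(3 + 4\right)^{2}\right) + 427}{U - 452} = \frac{\left(-6 + 2 \left(3 + 4\right)^{2}\right) + 427}{250 - 452} = \frac{\left(-6 + 2 \cdot 7^{2}\right) + 427}{-202} = \left(\left(-6 + 2 \cdot 49\right) + 427\right) \left(- \frac{1}{202}\right) = \left(\left(-6 + 98\right) + 427\right) \left(- \frac{1}{202}\right) = \left(92 + 427\right) \left(- \frac{1}{202}\right) = 519 \left(- \frac{1}{202}\right) = - \frac{519}{202}$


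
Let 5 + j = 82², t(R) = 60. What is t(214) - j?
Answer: -6659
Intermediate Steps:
j = 6719 (j = -5 + 82² = -5 + 6724 = 6719)
t(214) - j = 60 - 1*6719 = 60 - 6719 = -6659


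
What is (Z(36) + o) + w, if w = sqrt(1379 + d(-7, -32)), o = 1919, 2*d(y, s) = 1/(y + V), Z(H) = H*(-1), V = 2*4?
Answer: 1883 + sqrt(5518)/2 ≈ 1920.1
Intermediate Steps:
V = 8
Z(H) = -H
d(y, s) = 1/(2*(8 + y)) (d(y, s) = 1/(2*(y + 8)) = 1/(2*(8 + y)))
w = sqrt(5518)/2 (w = sqrt(1379 + 1/(2*(8 - 7))) = sqrt(1379 + (1/2)/1) = sqrt(1379 + (1/2)*1) = sqrt(1379 + 1/2) = sqrt(2759/2) = sqrt(5518)/2 ≈ 37.142)
(Z(36) + o) + w = (-1*36 + 1919) + sqrt(5518)/2 = (-36 + 1919) + sqrt(5518)/2 = 1883 + sqrt(5518)/2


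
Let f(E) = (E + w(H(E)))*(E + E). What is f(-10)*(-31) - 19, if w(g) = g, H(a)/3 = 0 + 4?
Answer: 1221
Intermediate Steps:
H(a) = 12 (H(a) = 3*(0 + 4) = 3*4 = 12)
f(E) = 2*E*(12 + E) (f(E) = (E + 12)*(E + E) = (12 + E)*(2*E) = 2*E*(12 + E))
f(-10)*(-31) - 19 = (2*(-10)*(12 - 10))*(-31) - 19 = (2*(-10)*2)*(-31) - 19 = -40*(-31) - 19 = 1240 - 19 = 1221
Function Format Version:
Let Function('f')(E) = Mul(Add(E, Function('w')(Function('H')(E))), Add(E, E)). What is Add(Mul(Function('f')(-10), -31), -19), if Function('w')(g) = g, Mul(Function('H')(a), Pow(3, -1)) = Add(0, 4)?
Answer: 1221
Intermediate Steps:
Function('H')(a) = 12 (Function('H')(a) = Mul(3, Add(0, 4)) = Mul(3, 4) = 12)
Function('f')(E) = Mul(2, E, Add(12, E)) (Function('f')(E) = Mul(Add(E, 12), Add(E, E)) = Mul(Add(12, E), Mul(2, E)) = Mul(2, E, Add(12, E)))
Add(Mul(Function('f')(-10), -31), -19) = Add(Mul(Mul(2, -10, Add(12, -10)), -31), -19) = Add(Mul(Mul(2, -10, 2), -31), -19) = Add(Mul(-40, -31), -19) = Add(1240, -19) = 1221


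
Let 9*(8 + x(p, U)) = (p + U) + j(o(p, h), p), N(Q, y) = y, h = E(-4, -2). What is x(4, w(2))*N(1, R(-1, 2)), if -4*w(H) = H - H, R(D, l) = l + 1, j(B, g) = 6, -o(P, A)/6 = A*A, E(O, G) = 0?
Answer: -62/3 ≈ -20.667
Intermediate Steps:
h = 0
o(P, A) = -6*A² (o(P, A) = -6*A*A = -6*A²)
R(D, l) = 1 + l
w(H) = 0 (w(H) = -(H - H)/4 = -¼*0 = 0)
x(p, U) = -22/3 + U/9 + p/9 (x(p, U) = -8 + ((p + U) + 6)/9 = -8 + ((U + p) + 6)/9 = -8 + (6 + U + p)/9 = -8 + (⅔ + U/9 + p/9) = -22/3 + U/9 + p/9)
x(4, w(2))*N(1, R(-1, 2)) = (-22/3 + (⅑)*0 + (⅑)*4)*(1 + 2) = (-22/3 + 0 + 4/9)*3 = -62/9*3 = -62/3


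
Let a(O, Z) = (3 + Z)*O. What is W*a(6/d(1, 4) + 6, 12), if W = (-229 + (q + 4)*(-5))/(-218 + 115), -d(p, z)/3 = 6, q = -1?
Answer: 20740/103 ≈ 201.36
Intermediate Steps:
d(p, z) = -18 (d(p, z) = -3*6 = -18)
a(O, Z) = O*(3 + Z)
W = 244/103 (W = (-229 + (-1 + 4)*(-5))/(-218 + 115) = (-229 + 3*(-5))/(-103) = (-229 - 15)*(-1/103) = -244*(-1/103) = 244/103 ≈ 2.3689)
W*a(6/d(1, 4) + 6, 12) = 244*((6/(-18) + 6)*(3 + 12))/103 = 244*((6*(-1/18) + 6)*15)/103 = 244*((-⅓ + 6)*15)/103 = 244*((17/3)*15)/103 = (244/103)*85 = 20740/103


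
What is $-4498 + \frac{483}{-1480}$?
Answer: $- \frac{6657523}{1480} \approx -4498.3$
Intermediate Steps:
$-4498 + \frac{483}{-1480} = -4498 + 483 \left(- \frac{1}{1480}\right) = -4498 - \frac{483}{1480} = - \frac{6657523}{1480}$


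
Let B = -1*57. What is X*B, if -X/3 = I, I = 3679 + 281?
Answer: 677160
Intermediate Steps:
I = 3960
X = -11880 (X = -3*3960 = -11880)
B = -57
X*B = -11880*(-57) = 677160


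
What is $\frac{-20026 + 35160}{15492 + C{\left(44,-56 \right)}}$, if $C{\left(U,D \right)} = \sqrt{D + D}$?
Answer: $\frac{29306991}{30000272} - \frac{7567 i \sqrt{7}}{30000272} \approx 0.97689 - 0.00066734 i$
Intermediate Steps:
$C{\left(U,D \right)} = \sqrt{2} \sqrt{D}$ ($C{\left(U,D \right)} = \sqrt{2 D} = \sqrt{2} \sqrt{D}$)
$\frac{-20026 + 35160}{15492 + C{\left(44,-56 \right)}} = \frac{-20026 + 35160}{15492 + \sqrt{2} \sqrt{-56}} = \frac{15134}{15492 + \sqrt{2} \cdot 2 i \sqrt{14}} = \frac{15134}{15492 + 4 i \sqrt{7}}$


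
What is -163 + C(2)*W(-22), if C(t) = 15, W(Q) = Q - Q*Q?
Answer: -7753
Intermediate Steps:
W(Q) = Q - Q**2
-163 + C(2)*W(-22) = -163 + 15*(-22*(1 - 1*(-22))) = -163 + 15*(-22*(1 + 22)) = -163 + 15*(-22*23) = -163 + 15*(-506) = -163 - 7590 = -7753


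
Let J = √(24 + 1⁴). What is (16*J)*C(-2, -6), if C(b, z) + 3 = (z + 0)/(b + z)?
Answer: -180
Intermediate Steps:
C(b, z) = -3 + z/(b + z) (C(b, z) = -3 + (z + 0)/(b + z) = -3 + z/(b + z))
J = 5 (J = √(24 + 1) = √25 = 5)
(16*J)*C(-2, -6) = (16*5)*((-3*(-2) - 2*(-6))/(-2 - 6)) = 80*((6 + 12)/(-8)) = 80*(-⅛*18) = 80*(-9/4) = -180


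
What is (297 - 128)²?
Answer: 28561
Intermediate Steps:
(297 - 128)² = 169² = 28561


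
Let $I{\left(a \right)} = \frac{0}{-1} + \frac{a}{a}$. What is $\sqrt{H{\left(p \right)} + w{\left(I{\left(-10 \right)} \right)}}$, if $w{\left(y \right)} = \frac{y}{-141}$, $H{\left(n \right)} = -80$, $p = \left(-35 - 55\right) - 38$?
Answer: $\frac{i \sqrt{1590621}}{141} \approx 8.9447 i$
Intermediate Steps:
$p = -128$ ($p = -90 - 38 = -128$)
$I{\left(a \right)} = 1$ ($I{\left(a \right)} = 0 \left(-1\right) + 1 = 0 + 1 = 1$)
$w{\left(y \right)} = - \frac{y}{141}$ ($w{\left(y \right)} = y \left(- \frac{1}{141}\right) = - \frac{y}{141}$)
$\sqrt{H{\left(p \right)} + w{\left(I{\left(-10 \right)} \right)}} = \sqrt{-80 - \frac{1}{141}} = \sqrt{- \frac{11281}{141}} = \frac{i \sqrt{1590621}}{141}$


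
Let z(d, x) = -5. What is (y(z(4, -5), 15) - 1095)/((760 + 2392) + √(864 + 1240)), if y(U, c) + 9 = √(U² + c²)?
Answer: -144992/413875 - √1315/496650 + 92*√526/413875 + 394*√10/248325 ≈ -0.34029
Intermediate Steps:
y(U, c) = -9 + √(U² + c²)
(y(z(4, -5), 15) - 1095)/((760 + 2392) + √(864 + 1240)) = ((-9 + √((-5)² + 15²)) - 1095)/((760 + 2392) + √(864 + 1240)) = ((-9 + √(25 + 225)) - 1095)/(3152 + √2104) = ((-9 + √250) - 1095)/(3152 + 2*√526) = ((-9 + 5*√10) - 1095)/(3152 + 2*√526) = (-1104 + 5*√10)/(3152 + 2*√526)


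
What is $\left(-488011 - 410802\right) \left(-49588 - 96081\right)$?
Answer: $130929190897$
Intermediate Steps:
$\left(-488011 - 410802\right) \left(-49588 - 96081\right) = \left(-898813\right) \left(-145669\right) = 130929190897$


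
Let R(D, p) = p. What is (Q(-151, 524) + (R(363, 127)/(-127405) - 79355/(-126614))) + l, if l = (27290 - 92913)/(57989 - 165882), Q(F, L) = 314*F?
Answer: -1398636157017533851/29499147049090 ≈ -47413.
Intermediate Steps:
l = 65623/107893 (l = -65623/(-107893) = -65623*(-1/107893) = 65623/107893 ≈ 0.60822)
(Q(-151, 524) + (R(363, 127)/(-127405) - 79355/(-126614))) + l = (314*(-151) + (127/(-127405) - 79355/(-126614))) + 65623/107893 = (-47414 + (127*(-1/127405) - 79355*(-1/126614))) + 65623/107893 = (-47414 + (-127/127405 + 1345/2146)) + 65623/107893 = (-47414 + 171087183/273411130) + 65623/107893 = -12963344230637/273411130 + 65623/107893 = -1398636157017533851/29499147049090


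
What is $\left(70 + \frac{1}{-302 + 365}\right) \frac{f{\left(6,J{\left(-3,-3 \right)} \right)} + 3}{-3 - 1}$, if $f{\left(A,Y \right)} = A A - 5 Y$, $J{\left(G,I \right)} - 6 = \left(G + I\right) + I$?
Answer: $- \frac{13233}{14} \approx -945.21$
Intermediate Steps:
$J{\left(G,I \right)} = 6 + G + 2 I$ ($J{\left(G,I \right)} = 6 + \left(\left(G + I\right) + I\right) = 6 + \left(G + 2 I\right) = 6 + G + 2 I$)
$f{\left(A,Y \right)} = A^{2} - 5 Y$
$\left(70 + \frac{1}{-302 + 365}\right) \frac{f{\left(6,J{\left(-3,-3 \right)} \right)} + 3}{-3 - 1} = \left(70 + \frac{1}{-302 + 365}\right) \frac{\left(6^{2} - 5 \left(6 - 3 + 2 \left(-3\right)\right)\right) + 3}{-3 - 1} = \left(70 + \frac{1}{63}\right) \frac{\left(36 - 5 \left(6 - 3 - 6\right)\right) + 3}{-4} = \left(70 + \frac{1}{63}\right) \left(\left(36 - -15\right) + 3\right) \left(- \frac{1}{4}\right) = \frac{4411 \left(\left(36 + 15\right) + 3\right) \left(- \frac{1}{4}\right)}{63} = \frac{4411 \left(51 + 3\right) \left(- \frac{1}{4}\right)}{63} = \frac{4411 \cdot 54 \left(- \frac{1}{4}\right)}{63} = \frac{4411}{63} \left(- \frac{27}{2}\right) = - \frac{13233}{14}$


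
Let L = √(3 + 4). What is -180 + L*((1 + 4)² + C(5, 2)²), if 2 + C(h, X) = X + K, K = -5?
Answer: -180 + 50*√7 ≈ -47.712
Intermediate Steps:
L = √7 ≈ 2.6458
C(h, X) = -7 + X (C(h, X) = -2 + (X - 5) = -2 + (-5 + X) = -7 + X)
-180 + L*((1 + 4)² + C(5, 2)²) = -180 + √7*((1 + 4)² + (-7 + 2)²) = -180 + √7*(5² + (-5)²) = -180 + √7*(25 + 25) = -180 + √7*50 = -180 + 50*√7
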